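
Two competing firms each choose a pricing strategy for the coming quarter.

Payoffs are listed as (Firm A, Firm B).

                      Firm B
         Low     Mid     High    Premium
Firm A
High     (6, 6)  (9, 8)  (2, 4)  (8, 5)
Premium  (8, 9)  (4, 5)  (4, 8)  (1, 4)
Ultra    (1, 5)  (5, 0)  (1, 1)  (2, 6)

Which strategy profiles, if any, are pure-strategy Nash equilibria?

(High, Low): Firm A can switch to Premium (6 → 8). Not NE.
(High, Mid): Firm A gets 9, best alternative 5; Firm B gets 8, best alternative 6. No profitable deviation — NE.
(High, High): Firm A can switch to Premium (2 → 4). Not NE.
(High, Premium): Firm B can switch to Low (5 → 6). Not NE.
(Premium, Low): Firm A gets 8, best alternative 6; Firm B gets 9, best alternative 8. No profitable deviation — NE.
(Premium, Mid): Firm A can switch to High (4 → 9). Not NE.
(Premium, High): Firm B can switch to Low (8 → 9). Not NE.
(Premium, Premium): Firm A can switch to High (1 → 8). Not NE.
(Ultra, Low): Firm A can switch to High (1 → 6). Not NE.
(Ultra, Mid): Firm A can switch to High (5 → 9). Not NE.
(The remaining 2 profiles each have a profitable deviation by the same check.)

Pure-strategy Nash equilibria: (High, Mid), (Premium, Low)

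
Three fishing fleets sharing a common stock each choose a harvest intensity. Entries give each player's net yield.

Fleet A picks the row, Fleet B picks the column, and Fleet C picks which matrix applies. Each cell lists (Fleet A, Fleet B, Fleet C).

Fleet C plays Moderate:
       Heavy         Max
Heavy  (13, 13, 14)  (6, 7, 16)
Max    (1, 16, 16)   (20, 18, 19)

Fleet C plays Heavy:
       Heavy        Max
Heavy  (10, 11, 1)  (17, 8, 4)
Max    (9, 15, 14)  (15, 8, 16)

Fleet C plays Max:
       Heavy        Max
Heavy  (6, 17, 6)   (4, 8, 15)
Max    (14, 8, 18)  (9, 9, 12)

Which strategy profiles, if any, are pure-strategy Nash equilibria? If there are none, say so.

(Heavy, Heavy, Moderate); (Max, Max, Moderate)

Check each profile: it is a Nash equilibrium iff no player can strictly gain by switching unilaterally.
(Heavy, Heavy, Moderate): Fleet A gets 13, best alternative 1; Fleet B gets 13, best alternative 7; Fleet C gets 14, best alternative 6. No profitable deviation — NE.
(Heavy, Heavy, Heavy): Fleet C can switch to Moderate (1 → 14). Not NE.
(Heavy, Heavy, Max): Fleet A can switch to Max (6 → 14). Not NE.
(Heavy, Max, Moderate): Fleet A can switch to Max (6 → 20). Not NE.
(Heavy, Max, Heavy): Fleet B can switch to Heavy (8 → 11). Not NE.
(Heavy, Max, Max): Fleet A can switch to Max (4 → 9). Not NE.
(Max, Heavy, Moderate): Fleet A can switch to Heavy (1 → 13). Not NE.
(Max, Heavy, Heavy): Fleet A can switch to Heavy (9 → 10). Not NE.
(Max, Heavy, Max): Fleet B can switch to Max (8 → 9). Not NE.
(Max, Max, Moderate): Fleet A gets 20, best alternative 6; Fleet B gets 18, best alternative 16; Fleet C gets 19, best alternative 16. No profitable deviation — NE.
(Max, Max, Heavy): Fleet A can switch to Heavy (15 → 17). Not NE.
(Max, Max, Max): Fleet C can switch to Moderate (12 → 19). Not NE.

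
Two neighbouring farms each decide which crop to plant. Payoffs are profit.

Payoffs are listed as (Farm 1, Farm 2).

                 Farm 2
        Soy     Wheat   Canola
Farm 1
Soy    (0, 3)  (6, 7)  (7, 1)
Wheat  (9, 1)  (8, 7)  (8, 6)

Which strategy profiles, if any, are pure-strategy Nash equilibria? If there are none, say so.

Pure NE: (Wheat, Wheat)

Farm 1 against Soy: payoffs 0, 9 → best response Wheat.
Farm 1 against Wheat: payoffs 6, 8 → best response Wheat.
Farm 1 against Canola: payoffs 7, 8 → best response Wheat.
Farm 2 against Soy: payoffs 3, 7, 1 → best response Wheat.
Farm 2 against Wheat: payoffs 1, 7, 6 → best response Wheat.
Mutual best responses: (Wheat, Wheat).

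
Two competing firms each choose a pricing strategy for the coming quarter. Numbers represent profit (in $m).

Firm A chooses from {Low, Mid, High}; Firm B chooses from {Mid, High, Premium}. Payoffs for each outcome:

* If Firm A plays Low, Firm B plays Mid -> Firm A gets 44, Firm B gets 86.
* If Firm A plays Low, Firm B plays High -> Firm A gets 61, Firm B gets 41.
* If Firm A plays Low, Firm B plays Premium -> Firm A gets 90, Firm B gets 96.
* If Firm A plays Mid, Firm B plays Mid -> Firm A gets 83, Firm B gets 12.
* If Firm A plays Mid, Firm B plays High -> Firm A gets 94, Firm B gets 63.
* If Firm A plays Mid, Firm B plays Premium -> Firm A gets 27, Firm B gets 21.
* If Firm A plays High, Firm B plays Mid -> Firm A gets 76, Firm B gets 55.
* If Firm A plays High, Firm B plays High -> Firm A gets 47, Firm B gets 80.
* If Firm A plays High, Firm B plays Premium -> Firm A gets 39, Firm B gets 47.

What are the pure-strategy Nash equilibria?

Pure-strategy Nash equilibria: (Low, Premium) and (Mid, High)

(Low, Mid): Firm A can switch to Mid (44 → 83). Not NE.
(Low, High): Firm A can switch to Mid (61 → 94). Not NE.
(Low, Premium): Firm A gets 90, best alternative 39; Firm B gets 96, best alternative 86. No profitable deviation — NE.
(Mid, Mid): Firm B can switch to High (12 → 63). Not NE.
(Mid, High): Firm A gets 94, best alternative 61; Firm B gets 63, best alternative 21. No profitable deviation — NE.
(Mid, Premium): Firm A can switch to Low (27 → 90). Not NE.
(High, Mid): Firm A can switch to Mid (76 → 83). Not NE.
(High, High): Firm A can switch to Low (47 → 61). Not NE.
(The remaining 1 profile has a profitable deviation by the same check.)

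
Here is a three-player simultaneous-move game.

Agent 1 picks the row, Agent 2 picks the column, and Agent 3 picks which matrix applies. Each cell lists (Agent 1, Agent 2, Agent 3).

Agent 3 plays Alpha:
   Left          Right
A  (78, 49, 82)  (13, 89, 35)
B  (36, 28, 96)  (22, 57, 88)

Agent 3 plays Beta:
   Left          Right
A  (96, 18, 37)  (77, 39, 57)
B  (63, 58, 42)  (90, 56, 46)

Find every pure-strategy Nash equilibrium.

The unique pure-strategy Nash equilibrium is (B, Right, Alpha).

Check each profile: it is a Nash equilibrium iff no player can strictly gain by switching unilaterally.
(A, Left, Alpha): Agent 2 can switch to Right (49 → 89). Not NE.
(A, Left, Beta): Agent 2 can switch to Right (18 → 39). Not NE.
(A, Right, Alpha): Agent 1 can switch to B (13 → 22). Not NE.
(A, Right, Beta): Agent 1 can switch to B (77 → 90). Not NE.
(B, Left, Alpha): Agent 1 can switch to A (36 → 78). Not NE.
(B, Left, Beta): Agent 1 can switch to A (63 → 96). Not NE.
(B, Right, Alpha): Agent 1 gets 22, best alternative 13; Agent 2 gets 57, best alternative 28; Agent 3 gets 88, best alternative 46. No profitable deviation — NE.
(B, Right, Beta): Agent 2 can switch to Left (56 → 58). Not NE.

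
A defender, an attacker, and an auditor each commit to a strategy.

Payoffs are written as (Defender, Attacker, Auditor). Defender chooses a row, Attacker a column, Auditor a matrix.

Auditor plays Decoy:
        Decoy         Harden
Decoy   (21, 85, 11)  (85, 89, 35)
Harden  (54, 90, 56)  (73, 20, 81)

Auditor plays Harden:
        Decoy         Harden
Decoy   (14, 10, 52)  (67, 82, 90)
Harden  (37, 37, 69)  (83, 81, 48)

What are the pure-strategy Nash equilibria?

This game has no pure Nash equilibrium.

Check each profile: it is a Nash equilibrium iff no player can strictly gain by switching unilaterally.
(Decoy, Decoy, Decoy): Defender can switch to Harden (21 → 54). Not NE.
(Decoy, Decoy, Harden): Defender can switch to Harden (14 → 37). Not NE.
(Decoy, Harden, Decoy): Auditor can switch to Harden (35 → 90). Not NE.
(Decoy, Harden, Harden): Defender can switch to Harden (67 → 83). Not NE.
(Harden, Decoy, Decoy): Auditor can switch to Harden (56 → 69). Not NE.
(Harden, Decoy, Harden): Attacker can switch to Harden (37 → 81). Not NE.
(Harden, Harden, Decoy): Defender can switch to Decoy (73 → 85). Not NE.
(Harden, Harden, Harden): Auditor can switch to Decoy (48 → 81). Not NE.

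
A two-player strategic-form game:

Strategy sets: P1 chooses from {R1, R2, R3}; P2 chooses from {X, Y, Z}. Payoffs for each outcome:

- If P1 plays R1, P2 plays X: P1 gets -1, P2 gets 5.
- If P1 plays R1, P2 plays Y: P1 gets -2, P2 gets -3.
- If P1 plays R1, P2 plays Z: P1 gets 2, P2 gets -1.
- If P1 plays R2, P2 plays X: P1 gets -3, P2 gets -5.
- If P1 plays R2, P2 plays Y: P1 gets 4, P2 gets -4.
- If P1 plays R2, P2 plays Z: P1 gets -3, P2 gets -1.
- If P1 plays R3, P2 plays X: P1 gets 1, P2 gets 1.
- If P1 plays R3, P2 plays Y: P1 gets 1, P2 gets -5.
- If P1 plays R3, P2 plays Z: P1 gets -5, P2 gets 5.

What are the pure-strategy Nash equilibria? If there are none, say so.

P1 against X: payoffs -1, -3, 1 → best response R3.
P1 against Y: payoffs -2, 4, 1 → best response R2.
P1 against Z: payoffs 2, -3, -5 → best response R1.
P2 against R1: payoffs 5, -3, -1 → best response X.
P2 against R2: payoffs -5, -4, -1 → best response Z.
P2 against R3: payoffs 1, -5, 5 → best response Z.
No profile is a mutual best response for all players.

This game has no pure Nash equilibrium.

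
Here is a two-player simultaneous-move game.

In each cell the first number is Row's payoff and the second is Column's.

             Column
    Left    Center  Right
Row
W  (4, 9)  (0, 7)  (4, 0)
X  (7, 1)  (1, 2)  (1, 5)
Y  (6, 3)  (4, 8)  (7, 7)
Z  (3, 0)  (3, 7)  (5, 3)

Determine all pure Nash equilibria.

Row against Left: payoffs 4, 7, 6, 3 → best response X.
Row against Center: payoffs 0, 1, 4, 3 → best response Y.
Row against Right: payoffs 4, 1, 7, 5 → best response Y.
Column against W: payoffs 9, 7, 0 → best response Left.
Column against X: payoffs 1, 2, 5 → best response Right.
Column against Y: payoffs 3, 8, 7 → best response Center.
Column against Z: payoffs 0, 7, 3 → best response Center.
Mutual best responses: (Y, Center).

(Y, Center)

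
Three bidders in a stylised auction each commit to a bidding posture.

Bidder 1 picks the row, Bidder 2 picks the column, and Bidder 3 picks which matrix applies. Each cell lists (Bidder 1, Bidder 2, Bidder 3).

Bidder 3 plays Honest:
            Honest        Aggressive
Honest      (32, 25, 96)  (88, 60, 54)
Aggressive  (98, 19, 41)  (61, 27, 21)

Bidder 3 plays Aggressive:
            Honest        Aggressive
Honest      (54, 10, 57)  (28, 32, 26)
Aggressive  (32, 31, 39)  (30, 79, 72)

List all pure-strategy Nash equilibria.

The pure Nash equilibria are (Honest, Aggressive, Honest) and (Aggressive, Aggressive, Aggressive).

(Honest, Honest, Honest): Bidder 1 can switch to Aggressive (32 → 98). Not NE.
(Honest, Honest, Aggressive): Bidder 2 can switch to Aggressive (10 → 32). Not NE.
(Honest, Aggressive, Honest): Bidder 1 gets 88, best alternative 61; Bidder 2 gets 60, best alternative 25; Bidder 3 gets 54, best alternative 26. No profitable deviation — NE.
(Honest, Aggressive, Aggressive): Bidder 1 can switch to Aggressive (28 → 30). Not NE.
(Aggressive, Honest, Honest): Bidder 2 can switch to Aggressive (19 → 27). Not NE.
(Aggressive, Honest, Aggressive): Bidder 1 can switch to Honest (32 → 54). Not NE.
(Aggressive, Aggressive, Honest): Bidder 1 can switch to Honest (61 → 88). Not NE.
(Aggressive, Aggressive, Aggressive): Bidder 1 gets 30, best alternative 28; Bidder 2 gets 79, best alternative 31; Bidder 3 gets 72, best alternative 21. No profitable deviation — NE.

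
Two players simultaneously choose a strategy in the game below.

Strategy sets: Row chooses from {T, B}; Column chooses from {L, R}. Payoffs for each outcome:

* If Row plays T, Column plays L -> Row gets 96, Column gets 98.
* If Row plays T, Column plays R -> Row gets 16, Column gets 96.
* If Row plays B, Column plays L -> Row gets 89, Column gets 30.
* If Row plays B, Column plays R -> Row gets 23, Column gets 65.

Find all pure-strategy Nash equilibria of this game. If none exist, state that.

For each strategy profile, look for a profitable unilateral deviation.
(T, L): Row gets 96, best alternative 89; Column gets 98, best alternative 96. No profitable deviation — NE.
(T, R): Row can switch to B (16 → 23). Not NE.
(B, L): Row can switch to T (89 → 96). Not NE.
(B, R): Row gets 23, best alternative 16; Column gets 65, best alternative 30. No profitable deviation — NE.

Pure-strategy Nash equilibria: (T, L), (B, R)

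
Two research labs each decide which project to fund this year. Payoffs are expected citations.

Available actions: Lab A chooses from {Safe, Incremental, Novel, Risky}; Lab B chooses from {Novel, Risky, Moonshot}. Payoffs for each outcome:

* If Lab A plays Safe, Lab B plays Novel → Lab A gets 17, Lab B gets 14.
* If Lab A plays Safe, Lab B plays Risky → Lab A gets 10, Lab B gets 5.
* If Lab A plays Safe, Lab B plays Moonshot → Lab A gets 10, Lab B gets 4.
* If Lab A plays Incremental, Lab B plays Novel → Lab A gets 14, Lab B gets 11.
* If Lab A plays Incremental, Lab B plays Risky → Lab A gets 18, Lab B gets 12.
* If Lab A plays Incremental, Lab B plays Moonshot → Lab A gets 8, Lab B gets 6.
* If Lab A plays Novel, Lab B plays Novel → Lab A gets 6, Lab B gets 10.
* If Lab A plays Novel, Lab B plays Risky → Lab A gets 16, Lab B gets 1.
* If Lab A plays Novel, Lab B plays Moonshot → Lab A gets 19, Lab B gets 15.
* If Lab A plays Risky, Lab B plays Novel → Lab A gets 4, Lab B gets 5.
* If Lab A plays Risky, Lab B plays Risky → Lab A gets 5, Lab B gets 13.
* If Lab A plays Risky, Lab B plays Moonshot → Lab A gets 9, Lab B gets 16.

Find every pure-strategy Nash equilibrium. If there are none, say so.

(Safe, Novel), (Incremental, Risky), (Novel, Moonshot)

For each strategy profile, look for a profitable unilateral deviation.
(Safe, Novel): Lab A gets 17, best alternative 14; Lab B gets 14, best alternative 5. No profitable deviation — NE.
(Safe, Risky): Lab A can switch to Incremental (10 → 18). Not NE.
(Safe, Moonshot): Lab A can switch to Novel (10 → 19). Not NE.
(Incremental, Novel): Lab A can switch to Safe (14 → 17). Not NE.
(Incremental, Risky): Lab A gets 18, best alternative 16; Lab B gets 12, best alternative 11. No profitable deviation — NE.
(Incremental, Moonshot): Lab A can switch to Safe (8 → 10). Not NE.
(Novel, Novel): Lab A can switch to Safe (6 → 17). Not NE.
(Novel, Risky): Lab A can switch to Incremental (16 → 18). Not NE.
(Novel, Moonshot): Lab A gets 19, best alternative 10; Lab B gets 15, best alternative 10. No profitable deviation — NE.
(Risky, Novel): Lab A can switch to Safe (4 → 17). Not NE.
(Risky, Risky): Lab A can switch to Safe (5 → 10). Not NE.
(Risky, Moonshot): Lab A can switch to Safe (9 → 10). Not NE.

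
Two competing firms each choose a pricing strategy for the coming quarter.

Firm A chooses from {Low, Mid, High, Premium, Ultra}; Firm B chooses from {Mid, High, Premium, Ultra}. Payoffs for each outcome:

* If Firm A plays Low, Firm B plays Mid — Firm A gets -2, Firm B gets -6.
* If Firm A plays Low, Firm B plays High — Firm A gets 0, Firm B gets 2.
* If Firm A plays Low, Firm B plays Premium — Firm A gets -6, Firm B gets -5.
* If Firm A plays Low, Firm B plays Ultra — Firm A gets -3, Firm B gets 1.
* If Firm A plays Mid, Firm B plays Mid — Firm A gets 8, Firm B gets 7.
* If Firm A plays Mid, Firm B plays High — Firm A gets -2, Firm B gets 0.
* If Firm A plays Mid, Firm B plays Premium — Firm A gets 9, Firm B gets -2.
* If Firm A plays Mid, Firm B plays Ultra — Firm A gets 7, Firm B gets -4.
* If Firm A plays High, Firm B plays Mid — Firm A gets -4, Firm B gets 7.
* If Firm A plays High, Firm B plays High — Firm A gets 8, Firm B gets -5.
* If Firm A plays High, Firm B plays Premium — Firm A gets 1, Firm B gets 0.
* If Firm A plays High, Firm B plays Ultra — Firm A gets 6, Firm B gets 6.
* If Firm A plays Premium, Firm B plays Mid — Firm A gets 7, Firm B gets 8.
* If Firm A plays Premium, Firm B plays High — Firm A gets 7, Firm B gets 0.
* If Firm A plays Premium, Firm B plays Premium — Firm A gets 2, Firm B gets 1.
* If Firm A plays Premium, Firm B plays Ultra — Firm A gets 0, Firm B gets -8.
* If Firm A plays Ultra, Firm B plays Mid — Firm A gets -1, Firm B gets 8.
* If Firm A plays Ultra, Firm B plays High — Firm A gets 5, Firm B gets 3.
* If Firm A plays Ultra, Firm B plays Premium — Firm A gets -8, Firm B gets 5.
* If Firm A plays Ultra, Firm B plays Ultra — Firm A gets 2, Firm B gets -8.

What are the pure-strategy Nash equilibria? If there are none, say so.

Pure NE: (Mid, Mid)

(Low, Mid): Firm A can switch to Mid (-2 → 8). Not NE.
(Low, High): Firm A can switch to High (0 → 8). Not NE.
(Low, Premium): Firm A can switch to Mid (-6 → 9). Not NE.
(Low, Ultra): Firm A can switch to Mid (-3 → 7). Not NE.
(Mid, Mid): Firm A gets 8, best alternative 7; Firm B gets 7, best alternative 0. No profitable deviation — NE.
(Mid, High): Firm A can switch to Low (-2 → 0). Not NE.
(Mid, Premium): Firm B can switch to Mid (-2 → 7). Not NE.
(Mid, Ultra): Firm B can switch to Mid (-4 → 7). Not NE.
(High, Mid): Firm A can switch to Low (-4 → -2). Not NE.
(High, High): Firm B can switch to Mid (-5 → 7). Not NE.
(High, Premium): Firm A can switch to Mid (1 → 9). Not NE.
(High, Ultra): Firm A can switch to Mid (6 → 7). Not NE.
(Premium, Mid): Firm A can switch to Mid (7 → 8). Not NE.
(The remaining 7 profiles each have a profitable deviation by the same check.)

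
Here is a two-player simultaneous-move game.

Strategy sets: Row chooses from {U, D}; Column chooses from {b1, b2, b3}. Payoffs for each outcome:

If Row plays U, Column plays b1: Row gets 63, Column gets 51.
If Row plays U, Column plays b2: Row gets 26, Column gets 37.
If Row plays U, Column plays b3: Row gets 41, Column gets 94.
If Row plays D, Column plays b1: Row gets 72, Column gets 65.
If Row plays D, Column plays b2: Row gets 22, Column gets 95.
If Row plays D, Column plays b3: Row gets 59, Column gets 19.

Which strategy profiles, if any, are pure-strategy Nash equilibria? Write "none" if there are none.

none

Check each profile: it is a Nash equilibrium iff no player can strictly gain by switching unilaterally.
(U, b1): Row can switch to D (63 → 72). Not NE.
(U, b2): Column can switch to b1 (37 → 51). Not NE.
(U, b3): Row can switch to D (41 → 59). Not NE.
(D, b1): Column can switch to b2 (65 → 95). Not NE.
(D, b2): Row can switch to U (22 → 26). Not NE.
(D, b3): Column can switch to b1 (19 → 65). Not NE.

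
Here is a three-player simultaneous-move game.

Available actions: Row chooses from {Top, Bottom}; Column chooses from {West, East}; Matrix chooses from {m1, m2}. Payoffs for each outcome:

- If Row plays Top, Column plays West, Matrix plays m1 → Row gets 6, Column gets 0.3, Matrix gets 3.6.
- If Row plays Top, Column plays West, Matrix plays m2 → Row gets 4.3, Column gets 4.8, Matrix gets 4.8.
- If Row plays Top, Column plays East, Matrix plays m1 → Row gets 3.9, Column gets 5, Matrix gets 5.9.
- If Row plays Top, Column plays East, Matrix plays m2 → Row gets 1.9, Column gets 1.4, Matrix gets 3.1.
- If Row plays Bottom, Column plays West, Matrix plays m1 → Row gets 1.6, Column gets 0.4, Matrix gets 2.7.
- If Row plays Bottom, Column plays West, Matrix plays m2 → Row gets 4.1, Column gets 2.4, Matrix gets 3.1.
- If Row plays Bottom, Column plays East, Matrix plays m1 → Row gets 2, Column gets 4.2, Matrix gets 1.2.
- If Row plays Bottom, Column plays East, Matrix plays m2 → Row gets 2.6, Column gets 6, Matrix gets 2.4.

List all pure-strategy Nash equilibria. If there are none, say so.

Pure-strategy Nash equilibria: (Top, West, m2), (Top, East, m1), (Bottom, East, m2)

Row against (West, m1): payoffs 6, 1.6 → best response Top.
Row against (West, m2): payoffs 4.3, 4.1 → best response Top.
Row against (East, m1): payoffs 3.9, 2 → best response Top.
Row against (East, m2): payoffs 1.9, 2.6 → best response Bottom.
Column against (Top, m1): payoffs 0.3, 5 → best response East.
Column against (Top, m2): payoffs 4.8, 1.4 → best response West.
Column against (Bottom, m1): payoffs 0.4, 4.2 → best response East.
Column against (Bottom, m2): payoffs 2.4, 6 → best response East.
Matrix against (Top, West): payoffs 3.6, 4.8 → best response m2.
Matrix against (Top, East): payoffs 5.9, 3.1 → best response m1.
Matrix against (Bottom, West): payoffs 2.7, 3.1 → best response m2.
Matrix against (Bottom, East): payoffs 1.2, 2.4 → best response m2.
Mutual best responses: (Top, West, m2); (Top, East, m1); (Bottom, East, m2).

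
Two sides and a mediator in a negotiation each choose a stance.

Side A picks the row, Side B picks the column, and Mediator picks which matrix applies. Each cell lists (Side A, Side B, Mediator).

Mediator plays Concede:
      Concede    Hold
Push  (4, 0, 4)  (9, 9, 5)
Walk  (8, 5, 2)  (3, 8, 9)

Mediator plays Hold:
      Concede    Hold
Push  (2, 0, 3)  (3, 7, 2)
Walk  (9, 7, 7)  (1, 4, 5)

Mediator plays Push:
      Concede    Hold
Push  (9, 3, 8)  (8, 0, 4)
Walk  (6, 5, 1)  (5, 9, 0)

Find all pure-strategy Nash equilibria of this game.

(Push, Concede, Push); (Push, Hold, Concede); (Walk, Concede, Hold)

(Push, Concede, Concede): Side A can switch to Walk (4 → 8). Not NE.
(Push, Concede, Hold): Side A can switch to Walk (2 → 9). Not NE.
(Push, Concede, Push): Side A gets 9, best alternative 6; Side B gets 3, best alternative 0; Mediator gets 8, best alternative 4. No profitable deviation — NE.
(Push, Hold, Concede): Side A gets 9, best alternative 3; Side B gets 9, best alternative 0; Mediator gets 5, best alternative 4. No profitable deviation — NE.
(Push, Hold, Hold): Mediator can switch to Concede (2 → 5). Not NE.
(Push, Hold, Push): Side B can switch to Concede (0 → 3). Not NE.
(Walk, Concede, Concede): Side B can switch to Hold (5 → 8). Not NE.
(Walk, Concede, Hold): Side A gets 9, best alternative 2; Side B gets 7, best alternative 4; Mediator gets 7, best alternative 2. No profitable deviation — NE.
(Walk, Concede, Push): Side A can switch to Push (6 → 9). Not NE.
(Walk, Hold, Concede): Side A can switch to Push (3 → 9). Not NE.
(Walk, Hold, Hold): Side A can switch to Push (1 → 3). Not NE.
(The remaining 1 profile has a profitable deviation by the same check.)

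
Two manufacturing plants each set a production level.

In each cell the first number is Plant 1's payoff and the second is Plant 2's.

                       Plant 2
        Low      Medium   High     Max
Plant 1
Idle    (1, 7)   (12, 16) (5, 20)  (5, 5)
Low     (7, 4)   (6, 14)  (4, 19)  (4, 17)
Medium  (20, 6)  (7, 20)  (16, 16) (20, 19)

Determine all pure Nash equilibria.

This game has no pure Nash equilibrium.

(Idle, Low): Plant 1 can switch to Low (1 → 7). Not NE.
(Idle, Medium): Plant 2 can switch to High (16 → 20). Not NE.
(Idle, High): Plant 1 can switch to Medium (5 → 16). Not NE.
(Idle, Max): Plant 1 can switch to Medium (5 → 20). Not NE.
(Low, Low): Plant 1 can switch to Medium (7 → 20). Not NE.
(Low, Medium): Plant 1 can switch to Idle (6 → 12). Not NE.
(Low, High): Plant 1 can switch to Idle (4 → 5). Not NE.
(Low, Max): Plant 1 can switch to Idle (4 → 5). Not NE.
(Medium, Low): Plant 2 can switch to Medium (6 → 20). Not NE.
(Medium, Medium): Plant 1 can switch to Idle (7 → 12). Not NE.
(The remaining 2 profiles each have a profitable deviation by the same check.)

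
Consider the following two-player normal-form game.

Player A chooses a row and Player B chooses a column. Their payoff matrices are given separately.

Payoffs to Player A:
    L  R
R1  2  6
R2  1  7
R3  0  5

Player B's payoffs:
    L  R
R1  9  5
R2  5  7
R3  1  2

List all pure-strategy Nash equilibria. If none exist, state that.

(R1, L) and (R2, R)

Check each profile: it is a Nash equilibrium iff no player can strictly gain by switching unilaterally.
(R1, L): Player A gets 2, best alternative 1; Player B gets 9, best alternative 5. No profitable deviation — NE.
(R1, R): Player A can switch to R2 (6 → 7). Not NE.
(R2, L): Player A can switch to R1 (1 → 2). Not NE.
(R2, R): Player A gets 7, best alternative 6; Player B gets 7, best alternative 5. No profitable deviation — NE.
(R3, L): Player A can switch to R1 (0 → 2). Not NE.
(R3, R): Player A can switch to R1 (5 → 6). Not NE.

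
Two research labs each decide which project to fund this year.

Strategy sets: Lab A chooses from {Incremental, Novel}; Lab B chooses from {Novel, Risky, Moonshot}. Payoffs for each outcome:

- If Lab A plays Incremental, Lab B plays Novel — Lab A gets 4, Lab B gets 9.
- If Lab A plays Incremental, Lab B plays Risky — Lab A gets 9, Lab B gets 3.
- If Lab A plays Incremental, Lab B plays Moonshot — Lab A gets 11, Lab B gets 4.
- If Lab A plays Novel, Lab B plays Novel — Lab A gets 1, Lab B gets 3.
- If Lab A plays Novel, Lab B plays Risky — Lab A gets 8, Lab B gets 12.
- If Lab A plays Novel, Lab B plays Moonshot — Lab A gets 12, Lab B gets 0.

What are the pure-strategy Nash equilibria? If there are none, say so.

Pure NE: (Incremental, Novel)

Mark each player's best response to every combination of opponents' strategies; a profile where every player is best-responding is a pure Nash equilibrium.
Lab A against Novel: payoffs 4, 1 → best response Incremental.
Lab A against Risky: payoffs 9, 8 → best response Incremental.
Lab A against Moonshot: payoffs 11, 12 → best response Novel.
Lab B against Incremental: payoffs 9, 3, 4 → best response Novel.
Lab B against Novel: payoffs 3, 12, 0 → best response Risky.
Mutual best responses: (Incremental, Novel).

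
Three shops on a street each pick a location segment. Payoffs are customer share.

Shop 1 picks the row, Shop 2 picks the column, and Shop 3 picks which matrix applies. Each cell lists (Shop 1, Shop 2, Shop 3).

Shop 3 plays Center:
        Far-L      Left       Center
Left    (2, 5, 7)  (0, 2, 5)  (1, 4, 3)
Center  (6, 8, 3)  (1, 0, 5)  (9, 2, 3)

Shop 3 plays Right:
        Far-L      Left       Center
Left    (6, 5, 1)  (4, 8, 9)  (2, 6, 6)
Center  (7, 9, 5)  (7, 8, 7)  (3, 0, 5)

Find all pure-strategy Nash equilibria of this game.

(Center, Far-L, Right)

For each strategy profile, look for a profitable unilateral deviation.
(Left, Far-L, Center): Shop 1 can switch to Center (2 → 6). Not NE.
(Left, Far-L, Right): Shop 1 can switch to Center (6 → 7). Not NE.
(Left, Left, Center): Shop 1 can switch to Center (0 → 1). Not NE.
(Left, Left, Right): Shop 1 can switch to Center (4 → 7). Not NE.
(Left, Center, Center): Shop 1 can switch to Center (1 → 9). Not NE.
(Left, Center, Right): Shop 1 can switch to Center (2 → 3). Not NE.
(Center, Far-L, Center): Shop 3 can switch to Right (3 → 5). Not NE.
(Center, Far-L, Right): Shop 1 gets 7, best alternative 6; Shop 2 gets 9, best alternative 8; Shop 3 gets 5, best alternative 3. No profitable deviation — NE.
(Center, Left, Center): Shop 2 can switch to Far-L (0 → 8). Not NE.
(Center, Left, Right): Shop 2 can switch to Far-L (8 → 9). Not NE.
(Center, Center, Center): Shop 2 can switch to Far-L (2 → 8). Not NE.
(The remaining 1 profile has a profitable deviation by the same check.)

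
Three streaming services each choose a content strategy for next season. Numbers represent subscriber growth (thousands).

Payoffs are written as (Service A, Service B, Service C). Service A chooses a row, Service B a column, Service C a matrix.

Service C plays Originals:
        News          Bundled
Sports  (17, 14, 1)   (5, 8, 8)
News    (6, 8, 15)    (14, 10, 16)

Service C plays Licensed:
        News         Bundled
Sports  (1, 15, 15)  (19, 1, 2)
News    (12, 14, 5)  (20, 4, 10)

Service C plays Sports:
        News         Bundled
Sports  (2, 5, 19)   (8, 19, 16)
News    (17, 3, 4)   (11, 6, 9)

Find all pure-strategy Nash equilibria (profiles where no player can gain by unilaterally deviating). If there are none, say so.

Pure NE: (News, Bundled, Originals)

Service A against (News, Originals): payoffs 17, 6 → best response Sports.
Service A against (News, Licensed): payoffs 1, 12 → best response News.
Service A against (News, Sports): payoffs 2, 17 → best response News.
Service A against (Bundled, Originals): payoffs 5, 14 → best response News.
Service A against (Bundled, Licensed): payoffs 19, 20 → best response News.
Service A against (Bundled, Sports): payoffs 8, 11 → best response News.
Service B against (Sports, Originals): payoffs 14, 8 → best response News.
Service B against (Sports, Licensed): payoffs 15, 1 → best response News.
Service B against (Sports, Sports): payoffs 5, 19 → best response Bundled.
Service B against (News, Originals): payoffs 8, 10 → best response Bundled.
Service B against (News, Licensed): payoffs 14, 4 → best response News.
Service B against (News, Sports): payoffs 3, 6 → best response Bundled.
Service C against (Sports, News): payoffs 1, 15, 19 → best response Sports.
Service C against (Sports, Bundled): payoffs 8, 2, 16 → best response Sports.
Service C against (News, News): payoffs 15, 5, 4 → best response Originals.
Service C against (News, Bundled): payoffs 16, 10, 9 → best response Originals.
Mutual best responses: (News, Bundled, Originals).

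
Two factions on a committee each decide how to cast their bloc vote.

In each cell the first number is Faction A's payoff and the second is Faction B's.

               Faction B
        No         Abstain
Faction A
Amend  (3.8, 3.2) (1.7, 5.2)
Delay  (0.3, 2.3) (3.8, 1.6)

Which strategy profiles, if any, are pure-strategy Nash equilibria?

none

For each player, find the best response to each opponent profile; mutual best responses are the pure NE.
Faction A against No: payoffs 3.8, 0.3 → best response Amend.
Faction A against Abstain: payoffs 1.7, 3.8 → best response Delay.
Faction B against Amend: payoffs 3.2, 5.2 → best response Abstain.
Faction B against Delay: payoffs 2.3, 1.6 → best response No.
No profile is a mutual best response for all players.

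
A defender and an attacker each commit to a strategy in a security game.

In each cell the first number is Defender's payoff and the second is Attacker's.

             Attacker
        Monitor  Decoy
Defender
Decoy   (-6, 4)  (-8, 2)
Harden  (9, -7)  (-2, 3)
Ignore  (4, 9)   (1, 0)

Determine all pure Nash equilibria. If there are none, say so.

For each player, find the best response to each opponent profile; mutual best responses are the pure NE.
Defender against Monitor: payoffs -6, 9, 4 → best response Harden.
Defender against Decoy: payoffs -8, -2, 1 → best response Ignore.
Attacker against Decoy: payoffs 4, 2 → best response Monitor.
Attacker against Harden: payoffs -7, 3 → best response Decoy.
Attacker against Ignore: payoffs 9, 0 → best response Monitor.
No profile is a mutual best response for all players.

No pure-strategy Nash equilibrium.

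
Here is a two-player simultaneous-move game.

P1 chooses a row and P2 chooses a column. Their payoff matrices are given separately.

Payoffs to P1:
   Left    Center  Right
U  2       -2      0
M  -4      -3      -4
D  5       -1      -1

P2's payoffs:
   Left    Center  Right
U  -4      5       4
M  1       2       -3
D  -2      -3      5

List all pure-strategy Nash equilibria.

none

P1 against Left: payoffs 2, -4, 5 → best response D.
P1 against Center: payoffs -2, -3, -1 → best response D.
P1 against Right: payoffs 0, -4, -1 → best response U.
P2 against U: payoffs -4, 5, 4 → best response Center.
P2 against M: payoffs 1, 2, -3 → best response Center.
P2 against D: payoffs -2, -3, 5 → best response Right.
No profile is a mutual best response for all players.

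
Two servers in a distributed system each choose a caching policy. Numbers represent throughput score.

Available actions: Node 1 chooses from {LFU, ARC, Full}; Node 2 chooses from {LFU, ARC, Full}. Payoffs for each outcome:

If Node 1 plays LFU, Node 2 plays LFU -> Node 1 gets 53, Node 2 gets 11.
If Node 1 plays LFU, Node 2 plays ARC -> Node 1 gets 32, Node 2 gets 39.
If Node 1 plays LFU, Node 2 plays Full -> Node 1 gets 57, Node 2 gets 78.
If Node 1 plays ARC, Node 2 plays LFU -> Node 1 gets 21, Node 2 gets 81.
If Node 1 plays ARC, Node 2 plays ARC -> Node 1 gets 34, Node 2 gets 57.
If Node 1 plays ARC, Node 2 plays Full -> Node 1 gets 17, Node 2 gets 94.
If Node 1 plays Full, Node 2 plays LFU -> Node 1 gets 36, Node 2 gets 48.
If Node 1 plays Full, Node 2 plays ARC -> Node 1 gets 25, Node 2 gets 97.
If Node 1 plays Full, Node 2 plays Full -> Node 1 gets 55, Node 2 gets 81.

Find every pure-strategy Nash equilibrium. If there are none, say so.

For each player, find the best response to each opponent profile; mutual best responses are the pure NE.
Node 1 against LFU: payoffs 53, 21, 36 → best response LFU.
Node 1 against ARC: payoffs 32, 34, 25 → best response ARC.
Node 1 against Full: payoffs 57, 17, 55 → best response LFU.
Node 2 against LFU: payoffs 11, 39, 78 → best response Full.
Node 2 against ARC: payoffs 81, 57, 94 → best response Full.
Node 2 against Full: payoffs 48, 97, 81 → best response ARC.
Mutual best responses: (LFU, Full).

(LFU, Full)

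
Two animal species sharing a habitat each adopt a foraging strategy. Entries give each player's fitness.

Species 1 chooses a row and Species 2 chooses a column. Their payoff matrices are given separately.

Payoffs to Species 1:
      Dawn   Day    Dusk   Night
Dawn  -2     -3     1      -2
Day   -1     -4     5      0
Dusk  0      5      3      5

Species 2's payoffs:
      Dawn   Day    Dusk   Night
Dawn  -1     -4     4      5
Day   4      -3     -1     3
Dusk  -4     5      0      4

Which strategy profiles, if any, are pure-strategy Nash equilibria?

(Dusk, Day)

Species 1 against Dawn: payoffs -2, -1, 0 → best response Dusk.
Species 1 against Day: payoffs -3, -4, 5 → best response Dusk.
Species 1 against Dusk: payoffs 1, 5, 3 → best response Day.
Species 1 against Night: payoffs -2, 0, 5 → best response Dusk.
Species 2 against Dawn: payoffs -1, -4, 4, 5 → best response Night.
Species 2 against Day: payoffs 4, -3, -1, 3 → best response Dawn.
Species 2 against Dusk: payoffs -4, 5, 0, 4 → best response Day.
Mutual best responses: (Dusk, Day).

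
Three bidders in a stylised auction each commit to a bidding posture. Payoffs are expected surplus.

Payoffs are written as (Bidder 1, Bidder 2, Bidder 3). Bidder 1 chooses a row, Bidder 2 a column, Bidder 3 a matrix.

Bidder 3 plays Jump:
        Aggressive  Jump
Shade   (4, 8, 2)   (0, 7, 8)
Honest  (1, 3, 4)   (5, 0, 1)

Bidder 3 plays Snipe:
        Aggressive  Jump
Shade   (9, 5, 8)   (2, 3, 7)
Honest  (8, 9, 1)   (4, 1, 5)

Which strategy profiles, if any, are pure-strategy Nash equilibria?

The unique pure-strategy Nash equilibrium is (Shade, Aggressive, Snipe).

(Shade, Aggressive, Jump): Bidder 3 can switch to Snipe (2 → 8). Not NE.
(Shade, Aggressive, Snipe): Bidder 1 gets 9, best alternative 8; Bidder 2 gets 5, best alternative 3; Bidder 3 gets 8, best alternative 2. No profitable deviation — NE.
(Shade, Jump, Jump): Bidder 1 can switch to Honest (0 → 5). Not NE.
(Shade, Jump, Snipe): Bidder 1 can switch to Honest (2 → 4). Not NE.
(Honest, Aggressive, Jump): Bidder 1 can switch to Shade (1 → 4). Not NE.
(Honest, Aggressive, Snipe): Bidder 1 can switch to Shade (8 → 9). Not NE.
(Honest, Jump, Jump): Bidder 2 can switch to Aggressive (0 → 3). Not NE.
(Honest, Jump, Snipe): Bidder 2 can switch to Aggressive (1 → 9). Not NE.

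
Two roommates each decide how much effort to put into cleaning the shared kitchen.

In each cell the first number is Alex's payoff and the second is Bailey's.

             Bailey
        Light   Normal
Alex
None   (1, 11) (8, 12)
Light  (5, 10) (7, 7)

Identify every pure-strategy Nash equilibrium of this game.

Mark each player's best response to every combination of opponents' strategies; a profile where every player is best-responding is a pure Nash equilibrium.
Alex against Light: payoffs 1, 5 → best response Light.
Alex against Normal: payoffs 8, 7 → best response None.
Bailey against None: payoffs 11, 12 → best response Normal.
Bailey against Light: payoffs 10, 7 → best response Light.
Mutual best responses: (None, Normal); (Light, Light).

The pure Nash equilibria are (None, Normal), (Light, Light).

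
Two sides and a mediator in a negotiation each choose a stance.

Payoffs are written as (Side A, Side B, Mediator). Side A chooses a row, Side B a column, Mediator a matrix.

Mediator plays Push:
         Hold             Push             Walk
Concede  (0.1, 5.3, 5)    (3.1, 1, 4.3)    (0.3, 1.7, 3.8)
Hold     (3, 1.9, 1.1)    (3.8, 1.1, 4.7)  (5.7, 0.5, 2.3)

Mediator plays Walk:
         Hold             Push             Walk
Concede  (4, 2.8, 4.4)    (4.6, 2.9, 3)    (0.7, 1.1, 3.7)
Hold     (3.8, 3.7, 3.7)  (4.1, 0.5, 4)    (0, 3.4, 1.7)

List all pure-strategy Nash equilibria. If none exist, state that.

Side A against (Hold, Push): payoffs 0.1, 3 → best response Hold.
Side A against (Hold, Walk): payoffs 4, 3.8 → best response Concede.
Side A against (Push, Push): payoffs 3.1, 3.8 → best response Hold.
Side A against (Push, Walk): payoffs 4.6, 4.1 → best response Concede.
Side A against (Walk, Push): payoffs 0.3, 5.7 → best response Hold.
Side A against (Walk, Walk): payoffs 0.7, 0 → best response Concede.
Side B against (Concede, Push): payoffs 5.3, 1, 1.7 → best response Hold.
Side B against (Concede, Walk): payoffs 2.8, 2.9, 1.1 → best response Push.
Side B against (Hold, Push): payoffs 1.9, 1.1, 0.5 → best response Hold.
Side B against (Hold, Walk): payoffs 3.7, 0.5, 3.4 → best response Hold.
Mediator against (Concede, Hold): payoffs 5, 4.4 → best response Push.
Mediator against (Concede, Push): payoffs 4.3, 3 → best response Push.
Mediator against (Concede, Walk): payoffs 3.8, 3.7 → best response Push.
Mediator against (Hold, Hold): payoffs 1.1, 3.7 → best response Walk.
Mediator against (Hold, Push): payoffs 4.7, 4 → best response Push.
Mediator against (Hold, Walk): payoffs 2.3, 1.7 → best response Push.
No profile is a mutual best response for all players.

none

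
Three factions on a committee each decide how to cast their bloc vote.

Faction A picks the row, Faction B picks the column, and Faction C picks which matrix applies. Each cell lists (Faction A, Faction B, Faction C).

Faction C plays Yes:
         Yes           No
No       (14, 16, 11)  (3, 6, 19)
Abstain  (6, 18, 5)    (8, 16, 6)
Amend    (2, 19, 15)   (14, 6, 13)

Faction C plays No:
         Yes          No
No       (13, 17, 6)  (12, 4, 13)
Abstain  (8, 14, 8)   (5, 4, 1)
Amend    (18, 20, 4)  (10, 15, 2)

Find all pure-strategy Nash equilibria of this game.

(No, Yes, Yes)

For each strategy profile, look for a profitable unilateral deviation.
(No, Yes, Yes): Faction A gets 14, best alternative 6; Faction B gets 16, best alternative 6; Faction C gets 11, best alternative 6. No profitable deviation — NE.
(No, Yes, No): Faction A can switch to Amend (13 → 18). Not NE.
(No, No, Yes): Faction A can switch to Abstain (3 → 8). Not NE.
(No, No, No): Faction B can switch to Yes (4 → 17). Not NE.
(Abstain, Yes, Yes): Faction A can switch to No (6 → 14). Not NE.
(Abstain, Yes, No): Faction A can switch to No (8 → 13). Not NE.
(Abstain, No, Yes): Faction A can switch to Amend (8 → 14). Not NE.
(Abstain, No, No): Faction A can switch to No (5 → 12). Not NE.
(Amend, Yes, Yes): Faction A can switch to No (2 → 14). Not NE.
(Amend, Yes, No): Faction C can switch to Yes (4 → 15). Not NE.
(Amend, No, Yes): Faction B can switch to Yes (6 → 19). Not NE.
(Amend, No, No): Faction A can switch to No (10 → 12). Not NE.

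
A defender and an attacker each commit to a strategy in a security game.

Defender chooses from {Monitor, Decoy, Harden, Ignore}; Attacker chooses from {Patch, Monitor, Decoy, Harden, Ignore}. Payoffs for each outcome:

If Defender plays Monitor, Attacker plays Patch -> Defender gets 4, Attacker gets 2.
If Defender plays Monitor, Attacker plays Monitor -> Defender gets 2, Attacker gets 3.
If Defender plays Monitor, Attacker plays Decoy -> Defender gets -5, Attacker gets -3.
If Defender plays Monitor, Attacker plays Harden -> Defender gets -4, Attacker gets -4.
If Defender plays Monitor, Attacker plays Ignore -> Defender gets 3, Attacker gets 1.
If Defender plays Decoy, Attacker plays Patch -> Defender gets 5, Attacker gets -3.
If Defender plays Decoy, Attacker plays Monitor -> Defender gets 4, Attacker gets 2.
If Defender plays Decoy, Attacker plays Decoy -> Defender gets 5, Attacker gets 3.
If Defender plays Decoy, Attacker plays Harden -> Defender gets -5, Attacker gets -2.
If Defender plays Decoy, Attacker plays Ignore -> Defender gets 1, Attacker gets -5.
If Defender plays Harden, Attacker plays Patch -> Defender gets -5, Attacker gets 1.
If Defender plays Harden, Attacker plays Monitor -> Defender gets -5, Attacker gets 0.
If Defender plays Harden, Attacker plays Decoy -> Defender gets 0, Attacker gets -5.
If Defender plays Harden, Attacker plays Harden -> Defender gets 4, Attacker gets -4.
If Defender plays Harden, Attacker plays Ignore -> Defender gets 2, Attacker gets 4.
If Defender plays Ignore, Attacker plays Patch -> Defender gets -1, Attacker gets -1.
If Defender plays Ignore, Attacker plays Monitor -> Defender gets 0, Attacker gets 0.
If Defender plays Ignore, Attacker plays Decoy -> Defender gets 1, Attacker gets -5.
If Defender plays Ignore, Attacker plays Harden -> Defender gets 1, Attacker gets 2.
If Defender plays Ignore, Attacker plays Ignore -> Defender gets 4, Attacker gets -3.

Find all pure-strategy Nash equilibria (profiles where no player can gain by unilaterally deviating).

Check each profile: it is a Nash equilibrium iff no player can strictly gain by switching unilaterally.
(Monitor, Patch): Defender can switch to Decoy (4 → 5). Not NE.
(Monitor, Monitor): Defender can switch to Decoy (2 → 4). Not NE.
(Monitor, Decoy): Defender can switch to Decoy (-5 → 5). Not NE.
(Monitor, Harden): Defender can switch to Harden (-4 → 4). Not NE.
(Monitor, Ignore): Defender can switch to Ignore (3 → 4). Not NE.
(Decoy, Patch): Attacker can switch to Monitor (-3 → 2). Not NE.
(Decoy, Decoy): Defender gets 5, best alternative 1; Attacker gets 3, best alternative 2. No profitable deviation — NE.
(The remaining 13 profiles each have a profitable deviation by the same check.)

(Decoy, Decoy)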